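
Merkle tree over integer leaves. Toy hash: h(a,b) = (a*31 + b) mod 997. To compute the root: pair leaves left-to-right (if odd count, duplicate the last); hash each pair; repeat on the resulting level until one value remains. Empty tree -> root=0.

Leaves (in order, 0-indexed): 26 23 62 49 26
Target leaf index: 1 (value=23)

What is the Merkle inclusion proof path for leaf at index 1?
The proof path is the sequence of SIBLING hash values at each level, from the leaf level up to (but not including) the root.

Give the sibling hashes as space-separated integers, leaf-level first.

Answer: 26 974 702

Derivation:
L0 (leaves): [26, 23, 62, 49, 26], target index=1
L1: h(26,23)=(26*31+23)%997=829 [pair 0] h(62,49)=(62*31+49)%997=974 [pair 1] h(26,26)=(26*31+26)%997=832 [pair 2] -> [829, 974, 832]
  Sibling for proof at L0: 26
L2: h(829,974)=(829*31+974)%997=751 [pair 0] h(832,832)=(832*31+832)%997=702 [pair 1] -> [751, 702]
  Sibling for proof at L1: 974
L3: h(751,702)=(751*31+702)%997=55 [pair 0] -> [55]
  Sibling for proof at L2: 702
Root: 55
Proof path (sibling hashes from leaf to root): [26, 974, 702]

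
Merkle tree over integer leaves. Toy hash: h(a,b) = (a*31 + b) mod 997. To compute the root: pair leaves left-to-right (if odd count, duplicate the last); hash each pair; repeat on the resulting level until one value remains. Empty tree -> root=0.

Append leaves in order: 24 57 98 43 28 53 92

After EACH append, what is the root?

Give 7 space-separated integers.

Answer: 24 801 51 993 632 435 464

Derivation:
After append 24 (leaves=[24]):
  L0: [24]
  root=24
After append 57 (leaves=[24, 57]):
  L0: [24, 57]
  L1: h(24,57)=(24*31+57)%997=801 -> [801]
  root=801
After append 98 (leaves=[24, 57, 98]):
  L0: [24, 57, 98]
  L1: h(24,57)=(24*31+57)%997=801 h(98,98)=(98*31+98)%997=145 -> [801, 145]
  L2: h(801,145)=(801*31+145)%997=51 -> [51]
  root=51
After append 43 (leaves=[24, 57, 98, 43]):
  L0: [24, 57, 98, 43]
  L1: h(24,57)=(24*31+57)%997=801 h(98,43)=(98*31+43)%997=90 -> [801, 90]
  L2: h(801,90)=(801*31+90)%997=993 -> [993]
  root=993
After append 28 (leaves=[24, 57, 98, 43, 28]):
  L0: [24, 57, 98, 43, 28]
  L1: h(24,57)=(24*31+57)%997=801 h(98,43)=(98*31+43)%997=90 h(28,28)=(28*31+28)%997=896 -> [801, 90, 896]
  L2: h(801,90)=(801*31+90)%997=993 h(896,896)=(896*31+896)%997=756 -> [993, 756]
  L3: h(993,756)=(993*31+756)%997=632 -> [632]
  root=632
After append 53 (leaves=[24, 57, 98, 43, 28, 53]):
  L0: [24, 57, 98, 43, 28, 53]
  L1: h(24,57)=(24*31+57)%997=801 h(98,43)=(98*31+43)%997=90 h(28,53)=(28*31+53)%997=921 -> [801, 90, 921]
  L2: h(801,90)=(801*31+90)%997=993 h(921,921)=(921*31+921)%997=559 -> [993, 559]
  L3: h(993,559)=(993*31+559)%997=435 -> [435]
  root=435
After append 92 (leaves=[24, 57, 98, 43, 28, 53, 92]):
  L0: [24, 57, 98, 43, 28, 53, 92]
  L1: h(24,57)=(24*31+57)%997=801 h(98,43)=(98*31+43)%997=90 h(28,53)=(28*31+53)%997=921 h(92,92)=(92*31+92)%997=950 -> [801, 90, 921, 950]
  L2: h(801,90)=(801*31+90)%997=993 h(921,950)=(921*31+950)%997=588 -> [993, 588]
  L3: h(993,588)=(993*31+588)%997=464 -> [464]
  root=464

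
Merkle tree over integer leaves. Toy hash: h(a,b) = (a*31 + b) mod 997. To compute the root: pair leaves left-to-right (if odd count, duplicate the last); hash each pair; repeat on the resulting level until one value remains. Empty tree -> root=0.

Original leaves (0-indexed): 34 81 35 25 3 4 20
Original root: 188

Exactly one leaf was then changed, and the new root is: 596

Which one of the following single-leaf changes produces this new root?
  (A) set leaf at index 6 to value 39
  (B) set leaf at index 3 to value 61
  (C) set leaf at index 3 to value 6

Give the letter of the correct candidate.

Original leaves: [34, 81, 35, 25, 3, 4, 20]
Target new root: 596
Try each candidate change and compute the resulting root:
Candidate A: set leaf[6] = 39 -> leaves = [34, 81, 35, 25, 3, 4, 39]
  L0: [34, 81, 35, 25, 3, 4, 39]
  L1: h(34,81)=(34*31+81)%997=138 h(35,25)=(35*31+25)%997=113 h(3,4)=(3*31+4)%997=97 h(39,39)=(39*31+39)%997=251 -> [138, 113, 97, 251]
  L2: h(138,113)=(138*31+113)%997=403 h(97,251)=(97*31+251)%997=267 -> [403, 267]
  L3: h(403,267)=(403*31+267)%997=796 -> [796]
  root = 796 != target 596
Candidate B: set leaf[3] = 61 -> leaves = [34, 81, 35, 61, 3, 4, 20]
  L0: [34, 81, 35, 61, 3, 4, 20]
  L1: h(34,81)=(34*31+81)%997=138 h(35,61)=(35*31+61)%997=149 h(3,4)=(3*31+4)%997=97 h(20,20)=(20*31+20)%997=640 -> [138, 149, 97, 640]
  L2: h(138,149)=(138*31+149)%997=439 h(97,640)=(97*31+640)%997=656 -> [439, 656]
  L3: h(439,656)=(439*31+656)%997=307 -> [307]
  root = 307 != target 596
Candidate C: set leaf[3] = 6 -> leaves = [34, 81, 35, 6, 3, 4, 20]
  L0: [34, 81, 35, 6, 3, 4, 20]
  L1: h(34,81)=(34*31+81)%997=138 h(35,6)=(35*31+6)%997=94 h(3,4)=(3*31+4)%997=97 h(20,20)=(20*31+20)%997=640 -> [138, 94, 97, 640]
  L2: h(138,94)=(138*31+94)%997=384 h(97,640)=(97*31+640)%997=656 -> [384, 656]
  L3: h(384,656)=(384*31+656)%997=596 -> [596]
  root = 596 == target 596  ** MATCH **
Candidate C produces the target root.

Answer: C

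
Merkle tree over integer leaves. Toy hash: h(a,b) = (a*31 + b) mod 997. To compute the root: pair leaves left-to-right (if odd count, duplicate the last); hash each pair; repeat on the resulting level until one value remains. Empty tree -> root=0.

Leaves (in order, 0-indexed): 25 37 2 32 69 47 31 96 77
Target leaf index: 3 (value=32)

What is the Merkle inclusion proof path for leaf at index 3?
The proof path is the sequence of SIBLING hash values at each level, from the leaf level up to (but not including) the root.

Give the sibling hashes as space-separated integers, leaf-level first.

Answer: 2 812 30 726

Derivation:
L0 (leaves): [25, 37, 2, 32, 69, 47, 31, 96, 77], target index=3
L1: h(25,37)=(25*31+37)%997=812 [pair 0] h(2,32)=(2*31+32)%997=94 [pair 1] h(69,47)=(69*31+47)%997=192 [pair 2] h(31,96)=(31*31+96)%997=60 [pair 3] h(77,77)=(77*31+77)%997=470 [pair 4] -> [812, 94, 192, 60, 470]
  Sibling for proof at L0: 2
L2: h(812,94)=(812*31+94)%997=341 [pair 0] h(192,60)=(192*31+60)%997=30 [pair 1] h(470,470)=(470*31+470)%997=85 [pair 2] -> [341, 30, 85]
  Sibling for proof at L1: 812
L3: h(341,30)=(341*31+30)%997=631 [pair 0] h(85,85)=(85*31+85)%997=726 [pair 1] -> [631, 726]
  Sibling for proof at L2: 30
L4: h(631,726)=(631*31+726)%997=347 [pair 0] -> [347]
  Sibling for proof at L3: 726
Root: 347
Proof path (sibling hashes from leaf to root): [2, 812, 30, 726]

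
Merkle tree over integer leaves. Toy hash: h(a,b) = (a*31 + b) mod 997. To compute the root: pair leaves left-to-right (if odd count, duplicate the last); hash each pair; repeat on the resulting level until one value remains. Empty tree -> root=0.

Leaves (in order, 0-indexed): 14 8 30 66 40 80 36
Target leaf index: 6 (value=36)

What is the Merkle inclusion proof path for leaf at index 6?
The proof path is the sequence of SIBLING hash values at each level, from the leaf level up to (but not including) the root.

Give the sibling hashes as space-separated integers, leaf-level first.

Answer: 36 323 740

Derivation:
L0 (leaves): [14, 8, 30, 66, 40, 80, 36], target index=6
L1: h(14,8)=(14*31+8)%997=442 [pair 0] h(30,66)=(30*31+66)%997=996 [pair 1] h(40,80)=(40*31+80)%997=323 [pair 2] h(36,36)=(36*31+36)%997=155 [pair 3] -> [442, 996, 323, 155]
  Sibling for proof at L0: 36
L2: h(442,996)=(442*31+996)%997=740 [pair 0] h(323,155)=(323*31+155)%997=198 [pair 1] -> [740, 198]
  Sibling for proof at L1: 323
L3: h(740,198)=(740*31+198)%997=207 [pair 0] -> [207]
  Sibling for proof at L2: 740
Root: 207
Proof path (sibling hashes from leaf to root): [36, 323, 740]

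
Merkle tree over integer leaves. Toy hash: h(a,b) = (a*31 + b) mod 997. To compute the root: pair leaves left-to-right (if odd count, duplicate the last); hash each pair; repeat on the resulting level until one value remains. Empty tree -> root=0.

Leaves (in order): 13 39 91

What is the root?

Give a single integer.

Answer: 662

Derivation:
L0: [13, 39, 91]
L1: h(13,39)=(13*31+39)%997=442 h(91,91)=(91*31+91)%997=918 -> [442, 918]
L2: h(442,918)=(442*31+918)%997=662 -> [662]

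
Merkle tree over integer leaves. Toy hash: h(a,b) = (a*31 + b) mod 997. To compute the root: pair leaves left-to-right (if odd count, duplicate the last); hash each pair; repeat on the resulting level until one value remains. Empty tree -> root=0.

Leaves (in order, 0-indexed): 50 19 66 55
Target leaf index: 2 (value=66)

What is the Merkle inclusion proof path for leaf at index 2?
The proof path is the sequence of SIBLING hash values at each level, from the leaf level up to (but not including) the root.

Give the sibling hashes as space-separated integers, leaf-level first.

Answer: 55 572

Derivation:
L0 (leaves): [50, 19, 66, 55], target index=2
L1: h(50,19)=(50*31+19)%997=572 [pair 0] h(66,55)=(66*31+55)%997=107 [pair 1] -> [572, 107]
  Sibling for proof at L0: 55
L2: h(572,107)=(572*31+107)%997=890 [pair 0] -> [890]
  Sibling for proof at L1: 572
Root: 890
Proof path (sibling hashes from leaf to root): [55, 572]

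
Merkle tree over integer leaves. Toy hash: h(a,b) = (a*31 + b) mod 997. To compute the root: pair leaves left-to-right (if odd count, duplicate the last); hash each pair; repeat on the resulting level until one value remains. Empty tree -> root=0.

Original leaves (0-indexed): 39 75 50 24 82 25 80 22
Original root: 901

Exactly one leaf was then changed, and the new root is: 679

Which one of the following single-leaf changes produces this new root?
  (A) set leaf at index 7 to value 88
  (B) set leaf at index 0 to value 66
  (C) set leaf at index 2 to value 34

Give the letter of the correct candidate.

Original leaves: [39, 75, 50, 24, 82, 25, 80, 22]
Target new root: 679
Try each candidate change and compute the resulting root:
Candidate A: set leaf[7] = 88 -> leaves = [39, 75, 50, 24, 82, 25, 80, 88]
  L0: [39, 75, 50, 24, 82, 25, 80, 88]
  L1: h(39,75)=(39*31+75)%997=287 h(50,24)=(50*31+24)%997=577 h(82,25)=(82*31+25)%997=573 h(80,88)=(80*31+88)%997=574 -> [287, 577, 573, 574]
  L2: h(287,577)=(287*31+577)%997=501 h(573,574)=(573*31+574)%997=391 -> [501, 391]
  L3: h(501,391)=(501*31+391)%997=967 -> [967]
  root = 967 != target 679
Candidate B: set leaf[0] = 66 -> leaves = [66, 75, 50, 24, 82, 25, 80, 22]
  L0: [66, 75, 50, 24, 82, 25, 80, 22]
  L1: h(66,75)=(66*31+75)%997=127 h(50,24)=(50*31+24)%997=577 h(82,25)=(82*31+25)%997=573 h(80,22)=(80*31+22)%997=508 -> [127, 577, 573, 508]
  L2: h(127,577)=(127*31+577)%997=526 h(573,508)=(573*31+508)%997=325 -> [526, 325]
  L3: h(526,325)=(526*31+325)%997=679 -> [679]
  root = 679 == target 679  ** MATCH **
Candidate C: set leaf[2] = 34 -> leaves = [39, 75, 34, 24, 82, 25, 80, 22]
  L0: [39, 75, 34, 24, 82, 25, 80, 22]
  L1: h(39,75)=(39*31+75)%997=287 h(34,24)=(34*31+24)%997=81 h(82,25)=(82*31+25)%997=573 h(80,22)=(80*31+22)%997=508 -> [287, 81, 573, 508]
  L2: h(287,81)=(287*31+81)%997=5 h(573,508)=(573*31+508)%997=325 -> [5, 325]
  L3: h(5,325)=(5*31+325)%997=480 -> [480]
  root = 480 != target 679
Candidate B produces the target root.

Answer: B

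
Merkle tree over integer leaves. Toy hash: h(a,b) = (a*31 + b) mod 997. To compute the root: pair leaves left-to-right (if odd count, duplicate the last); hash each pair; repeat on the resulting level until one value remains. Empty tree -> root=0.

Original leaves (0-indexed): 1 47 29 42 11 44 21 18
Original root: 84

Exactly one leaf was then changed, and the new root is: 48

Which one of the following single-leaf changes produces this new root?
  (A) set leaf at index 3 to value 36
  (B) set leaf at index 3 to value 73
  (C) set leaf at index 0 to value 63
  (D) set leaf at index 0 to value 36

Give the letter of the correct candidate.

Answer: B

Derivation:
Original leaves: [1, 47, 29, 42, 11, 44, 21, 18]
Target new root: 48
Try each candidate change and compute the resulting root:
Candidate A: set leaf[3] = 36 -> leaves = [1, 47, 29, 36, 11, 44, 21, 18]
  L0: [1, 47, 29, 36, 11, 44, 21, 18]
  L1: h(1,47)=(1*31+47)%997=78 h(29,36)=(29*31+36)%997=935 h(11,44)=(11*31+44)%997=385 h(21,18)=(21*31+18)%997=669 -> [78, 935, 385, 669]
  L2: h(78,935)=(78*31+935)%997=362 h(385,669)=(385*31+669)%997=640 -> [362, 640]
  L3: h(362,640)=(362*31+640)%997=895 -> [895]
  root = 895 != target 48
Candidate B: set leaf[3] = 73 -> leaves = [1, 47, 29, 73, 11, 44, 21, 18]
  L0: [1, 47, 29, 73, 11, 44, 21, 18]
  L1: h(1,47)=(1*31+47)%997=78 h(29,73)=(29*31+73)%997=972 h(11,44)=(11*31+44)%997=385 h(21,18)=(21*31+18)%997=669 -> [78, 972, 385, 669]
  L2: h(78,972)=(78*31+972)%997=399 h(385,669)=(385*31+669)%997=640 -> [399, 640]
  L3: h(399,640)=(399*31+640)%997=48 -> [48]
  root = 48 == target 48  ** MATCH **
Candidate C: set leaf[0] = 63 -> leaves = [63, 47, 29, 42, 11, 44, 21, 18]
  L0: [63, 47, 29, 42, 11, 44, 21, 18]
  L1: h(63,47)=(63*31+47)%997=6 h(29,42)=(29*31+42)%997=941 h(11,44)=(11*31+44)%997=385 h(21,18)=(21*31+18)%997=669 -> [6, 941, 385, 669]
  L2: h(6,941)=(6*31+941)%997=130 h(385,669)=(385*31+669)%997=640 -> [130, 640]
  L3: h(130,640)=(130*31+640)%997=682 -> [682]
  root = 682 != target 48
Candidate D: set leaf[0] = 36 -> leaves = [36, 47, 29, 42, 11, 44, 21, 18]
  L0: [36, 47, 29, 42, 11, 44, 21, 18]
  L1: h(36,47)=(36*31+47)%997=166 h(29,42)=(29*31+42)%997=941 h(11,44)=(11*31+44)%997=385 h(21,18)=(21*31+18)%997=669 -> [166, 941, 385, 669]
  L2: h(166,941)=(166*31+941)%997=105 h(385,669)=(385*31+669)%997=640 -> [105, 640]
  L3: h(105,640)=(105*31+640)%997=904 -> [904]
  root = 904 != target 48
Candidate B produces the target root.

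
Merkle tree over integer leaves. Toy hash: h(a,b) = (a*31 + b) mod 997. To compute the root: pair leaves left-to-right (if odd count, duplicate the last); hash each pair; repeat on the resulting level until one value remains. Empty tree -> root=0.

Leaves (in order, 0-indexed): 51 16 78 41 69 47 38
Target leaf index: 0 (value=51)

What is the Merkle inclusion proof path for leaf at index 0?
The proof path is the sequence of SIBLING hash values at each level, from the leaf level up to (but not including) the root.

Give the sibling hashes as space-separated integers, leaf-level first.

Answer: 16 465 189

Derivation:
L0 (leaves): [51, 16, 78, 41, 69, 47, 38], target index=0
L1: h(51,16)=(51*31+16)%997=600 [pair 0] h(78,41)=(78*31+41)%997=465 [pair 1] h(69,47)=(69*31+47)%997=192 [pair 2] h(38,38)=(38*31+38)%997=219 [pair 3] -> [600, 465, 192, 219]
  Sibling for proof at L0: 16
L2: h(600,465)=(600*31+465)%997=122 [pair 0] h(192,219)=(192*31+219)%997=189 [pair 1] -> [122, 189]
  Sibling for proof at L1: 465
L3: h(122,189)=(122*31+189)%997=980 [pair 0] -> [980]
  Sibling for proof at L2: 189
Root: 980
Proof path (sibling hashes from leaf to root): [16, 465, 189]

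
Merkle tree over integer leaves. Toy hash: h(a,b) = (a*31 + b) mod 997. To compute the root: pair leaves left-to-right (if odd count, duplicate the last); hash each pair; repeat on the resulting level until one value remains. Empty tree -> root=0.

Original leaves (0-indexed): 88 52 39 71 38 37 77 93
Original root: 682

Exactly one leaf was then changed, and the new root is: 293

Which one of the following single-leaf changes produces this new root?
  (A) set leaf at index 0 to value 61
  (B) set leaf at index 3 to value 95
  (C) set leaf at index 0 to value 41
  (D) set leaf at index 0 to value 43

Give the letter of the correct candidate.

Answer: C

Derivation:
Original leaves: [88, 52, 39, 71, 38, 37, 77, 93]
Target new root: 293
Try each candidate change and compute the resulting root:
Candidate A: set leaf[0] = 61 -> leaves = [61, 52, 39, 71, 38, 37, 77, 93]
  L0: [61, 52, 39, 71, 38, 37, 77, 93]
  L1: h(61,52)=(61*31+52)%997=946 h(39,71)=(39*31+71)%997=283 h(38,37)=(38*31+37)%997=218 h(77,93)=(77*31+93)%997=486 -> [946, 283, 218, 486]
  L2: h(946,283)=(946*31+283)%997=696 h(218,486)=(218*31+486)%997=265 -> [696, 265]
  L3: h(696,265)=(696*31+265)%997=904 -> [904]
  root = 904 != target 293
Candidate B: set leaf[3] = 95 -> leaves = [88, 52, 39, 95, 38, 37, 77, 93]
  L0: [88, 52, 39, 95, 38, 37, 77, 93]
  L1: h(88,52)=(88*31+52)%997=786 h(39,95)=(39*31+95)%997=307 h(38,37)=(38*31+37)%997=218 h(77,93)=(77*31+93)%997=486 -> [786, 307, 218, 486]
  L2: h(786,307)=(786*31+307)%997=745 h(218,486)=(218*31+486)%997=265 -> [745, 265]
  L3: h(745,265)=(745*31+265)%997=429 -> [429]
  root = 429 != target 293
Candidate C: set leaf[0] = 41 -> leaves = [41, 52, 39, 71, 38, 37, 77, 93]
  L0: [41, 52, 39, 71, 38, 37, 77, 93]
  L1: h(41,52)=(41*31+52)%997=326 h(39,71)=(39*31+71)%997=283 h(38,37)=(38*31+37)%997=218 h(77,93)=(77*31+93)%997=486 -> [326, 283, 218, 486]
  L2: h(326,283)=(326*31+283)%997=419 h(218,486)=(218*31+486)%997=265 -> [419, 265]
  L3: h(419,265)=(419*31+265)%997=293 -> [293]
  root = 293 == target 293  ** MATCH **
Candidate D: set leaf[0] = 43 -> leaves = [43, 52, 39, 71, 38, 37, 77, 93]
  L0: [43, 52, 39, 71, 38, 37, 77, 93]
  L1: h(43,52)=(43*31+52)%997=388 h(39,71)=(39*31+71)%997=283 h(38,37)=(38*31+37)%997=218 h(77,93)=(77*31+93)%997=486 -> [388, 283, 218, 486]
  L2: h(388,283)=(388*31+283)%997=347 h(218,486)=(218*31+486)%997=265 -> [347, 265]
  L3: h(347,265)=(347*31+265)%997=55 -> [55]
  root = 55 != target 293
Candidate C produces the target root.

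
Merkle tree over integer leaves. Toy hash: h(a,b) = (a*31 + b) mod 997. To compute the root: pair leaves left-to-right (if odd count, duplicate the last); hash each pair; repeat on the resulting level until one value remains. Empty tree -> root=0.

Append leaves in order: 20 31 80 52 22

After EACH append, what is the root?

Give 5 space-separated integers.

Answer: 20 651 807 779 815

Derivation:
After append 20 (leaves=[20]):
  L0: [20]
  root=20
After append 31 (leaves=[20, 31]):
  L0: [20, 31]
  L1: h(20,31)=(20*31+31)%997=651 -> [651]
  root=651
After append 80 (leaves=[20, 31, 80]):
  L0: [20, 31, 80]
  L1: h(20,31)=(20*31+31)%997=651 h(80,80)=(80*31+80)%997=566 -> [651, 566]
  L2: h(651,566)=(651*31+566)%997=807 -> [807]
  root=807
After append 52 (leaves=[20, 31, 80, 52]):
  L0: [20, 31, 80, 52]
  L1: h(20,31)=(20*31+31)%997=651 h(80,52)=(80*31+52)%997=538 -> [651, 538]
  L2: h(651,538)=(651*31+538)%997=779 -> [779]
  root=779
After append 22 (leaves=[20, 31, 80, 52, 22]):
  L0: [20, 31, 80, 52, 22]
  L1: h(20,31)=(20*31+31)%997=651 h(80,52)=(80*31+52)%997=538 h(22,22)=(22*31+22)%997=704 -> [651, 538, 704]
  L2: h(651,538)=(651*31+538)%997=779 h(704,704)=(704*31+704)%997=594 -> [779, 594]
  L3: h(779,594)=(779*31+594)%997=815 -> [815]
  root=815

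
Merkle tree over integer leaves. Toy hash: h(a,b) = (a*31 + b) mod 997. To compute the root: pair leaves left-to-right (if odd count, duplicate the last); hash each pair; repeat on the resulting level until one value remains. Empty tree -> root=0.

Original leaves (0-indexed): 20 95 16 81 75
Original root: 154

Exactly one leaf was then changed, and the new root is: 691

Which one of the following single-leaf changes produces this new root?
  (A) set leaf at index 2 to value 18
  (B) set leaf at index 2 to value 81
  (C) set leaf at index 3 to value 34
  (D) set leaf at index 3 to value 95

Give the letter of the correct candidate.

Answer: C

Derivation:
Original leaves: [20, 95, 16, 81, 75]
Target new root: 691
Try each candidate change and compute the resulting root:
Candidate A: set leaf[2] = 18 -> leaves = [20, 95, 18, 81, 75]
  L0: [20, 95, 18, 81, 75]
  L1: h(20,95)=(20*31+95)%997=715 h(18,81)=(18*31+81)%997=639 h(75,75)=(75*31+75)%997=406 -> [715, 639, 406]
  L2: h(715,639)=(715*31+639)%997=870 h(406,406)=(406*31+406)%997=31 -> [870, 31]
  L3: h(870,31)=(870*31+31)%997=82 -> [82]
  root = 82 != target 691
Candidate B: set leaf[2] = 81 -> leaves = [20, 95, 81, 81, 75]
  L0: [20, 95, 81, 81, 75]
  L1: h(20,95)=(20*31+95)%997=715 h(81,81)=(81*31+81)%997=598 h(75,75)=(75*31+75)%997=406 -> [715, 598, 406]
  L2: h(715,598)=(715*31+598)%997=829 h(406,406)=(406*31+406)%997=31 -> [829, 31]
  L3: h(829,31)=(829*31+31)%997=805 -> [805]
  root = 805 != target 691
Candidate C: set leaf[3] = 34 -> leaves = [20, 95, 16, 34, 75]
  L0: [20, 95, 16, 34, 75]
  L1: h(20,95)=(20*31+95)%997=715 h(16,34)=(16*31+34)%997=530 h(75,75)=(75*31+75)%997=406 -> [715, 530, 406]
  L2: h(715,530)=(715*31+530)%997=761 h(406,406)=(406*31+406)%997=31 -> [761, 31]
  L3: h(761,31)=(761*31+31)%997=691 -> [691]
  root = 691 == target 691  ** MATCH **
Candidate D: set leaf[3] = 95 -> leaves = [20, 95, 16, 95, 75]
  L0: [20, 95, 16, 95, 75]
  L1: h(20,95)=(20*31+95)%997=715 h(16,95)=(16*31+95)%997=591 h(75,75)=(75*31+75)%997=406 -> [715, 591, 406]
  L2: h(715,591)=(715*31+591)%997=822 h(406,406)=(406*31+406)%997=31 -> [822, 31]
  L3: h(822,31)=(822*31+31)%997=588 -> [588]
  root = 588 != target 691
Candidate C produces the target root.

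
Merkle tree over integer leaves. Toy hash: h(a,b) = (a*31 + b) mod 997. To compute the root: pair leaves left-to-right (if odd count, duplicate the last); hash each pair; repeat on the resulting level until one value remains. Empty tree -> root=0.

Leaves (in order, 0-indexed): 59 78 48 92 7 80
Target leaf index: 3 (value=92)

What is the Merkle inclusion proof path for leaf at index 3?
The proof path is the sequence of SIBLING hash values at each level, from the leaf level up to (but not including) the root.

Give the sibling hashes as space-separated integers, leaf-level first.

L0 (leaves): [59, 78, 48, 92, 7, 80], target index=3
L1: h(59,78)=(59*31+78)%997=910 [pair 0] h(48,92)=(48*31+92)%997=583 [pair 1] h(7,80)=(7*31+80)%997=297 [pair 2] -> [910, 583, 297]
  Sibling for proof at L0: 48
L2: h(910,583)=(910*31+583)%997=877 [pair 0] h(297,297)=(297*31+297)%997=531 [pair 1] -> [877, 531]
  Sibling for proof at L1: 910
L3: h(877,531)=(877*31+531)%997=799 [pair 0] -> [799]
  Sibling for proof at L2: 531
Root: 799
Proof path (sibling hashes from leaf to root): [48, 910, 531]

Answer: 48 910 531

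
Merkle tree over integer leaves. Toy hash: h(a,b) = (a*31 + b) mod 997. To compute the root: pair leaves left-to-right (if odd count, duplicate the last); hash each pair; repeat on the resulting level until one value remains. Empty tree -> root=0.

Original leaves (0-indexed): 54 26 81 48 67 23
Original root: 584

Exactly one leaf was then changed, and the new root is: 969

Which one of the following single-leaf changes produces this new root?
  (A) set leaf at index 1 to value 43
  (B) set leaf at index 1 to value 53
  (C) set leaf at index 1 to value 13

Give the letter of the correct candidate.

Answer: A

Derivation:
Original leaves: [54, 26, 81, 48, 67, 23]
Target new root: 969
Try each candidate change and compute the resulting root:
Candidate A: set leaf[1] = 43 -> leaves = [54, 43, 81, 48, 67, 23]
  L0: [54, 43, 81, 48, 67, 23]
  L1: h(54,43)=(54*31+43)%997=720 h(81,48)=(81*31+48)%997=565 h(67,23)=(67*31+23)%997=106 -> [720, 565, 106]
  L2: h(720,565)=(720*31+565)%997=951 h(106,106)=(106*31+106)%997=401 -> [951, 401]
  L3: h(951,401)=(951*31+401)%997=969 -> [969]
  root = 969 == target 969  ** MATCH **
Candidate B: set leaf[1] = 53 -> leaves = [54, 53, 81, 48, 67, 23]
  L0: [54, 53, 81, 48, 67, 23]
  L1: h(54,53)=(54*31+53)%997=730 h(81,48)=(81*31+48)%997=565 h(67,23)=(67*31+23)%997=106 -> [730, 565, 106]
  L2: h(730,565)=(730*31+565)%997=264 h(106,106)=(106*31+106)%997=401 -> [264, 401]
  L3: h(264,401)=(264*31+401)%997=609 -> [609]
  root = 609 != target 969
Candidate C: set leaf[1] = 13 -> leaves = [54, 13, 81, 48, 67, 23]
  L0: [54, 13, 81, 48, 67, 23]
  L1: h(54,13)=(54*31+13)%997=690 h(81,48)=(81*31+48)%997=565 h(67,23)=(67*31+23)%997=106 -> [690, 565, 106]
  L2: h(690,565)=(690*31+565)%997=21 h(106,106)=(106*31+106)%997=401 -> [21, 401]
  L3: h(21,401)=(21*31+401)%997=55 -> [55]
  root = 55 != target 969
Candidate A produces the target root.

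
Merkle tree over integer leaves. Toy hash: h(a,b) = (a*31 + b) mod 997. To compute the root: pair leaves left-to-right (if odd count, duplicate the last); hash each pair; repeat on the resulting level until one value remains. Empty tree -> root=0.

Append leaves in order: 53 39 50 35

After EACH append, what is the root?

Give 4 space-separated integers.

After append 53 (leaves=[53]):
  L0: [53]
  root=53
After append 39 (leaves=[53, 39]):
  L0: [53, 39]
  L1: h(53,39)=(53*31+39)%997=685 -> [685]
  root=685
After append 50 (leaves=[53, 39, 50]):
  L0: [53, 39, 50]
  L1: h(53,39)=(53*31+39)%997=685 h(50,50)=(50*31+50)%997=603 -> [685, 603]
  L2: h(685,603)=(685*31+603)%997=901 -> [901]
  root=901
After append 35 (leaves=[53, 39, 50, 35]):
  L0: [53, 39, 50, 35]
  L1: h(53,39)=(53*31+39)%997=685 h(50,35)=(50*31+35)%997=588 -> [685, 588]
  L2: h(685,588)=(685*31+588)%997=886 -> [886]
  root=886

Answer: 53 685 901 886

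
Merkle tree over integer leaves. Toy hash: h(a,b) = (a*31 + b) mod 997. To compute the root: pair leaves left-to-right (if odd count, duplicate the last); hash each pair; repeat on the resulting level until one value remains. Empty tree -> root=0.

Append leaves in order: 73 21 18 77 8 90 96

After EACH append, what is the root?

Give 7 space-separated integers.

Answer: 73 290 593 652 488 121 861

Derivation:
After append 73 (leaves=[73]):
  L0: [73]
  root=73
After append 21 (leaves=[73, 21]):
  L0: [73, 21]
  L1: h(73,21)=(73*31+21)%997=290 -> [290]
  root=290
After append 18 (leaves=[73, 21, 18]):
  L0: [73, 21, 18]
  L1: h(73,21)=(73*31+21)%997=290 h(18,18)=(18*31+18)%997=576 -> [290, 576]
  L2: h(290,576)=(290*31+576)%997=593 -> [593]
  root=593
After append 77 (leaves=[73, 21, 18, 77]):
  L0: [73, 21, 18, 77]
  L1: h(73,21)=(73*31+21)%997=290 h(18,77)=(18*31+77)%997=635 -> [290, 635]
  L2: h(290,635)=(290*31+635)%997=652 -> [652]
  root=652
After append 8 (leaves=[73, 21, 18, 77, 8]):
  L0: [73, 21, 18, 77, 8]
  L1: h(73,21)=(73*31+21)%997=290 h(18,77)=(18*31+77)%997=635 h(8,8)=(8*31+8)%997=256 -> [290, 635, 256]
  L2: h(290,635)=(290*31+635)%997=652 h(256,256)=(256*31+256)%997=216 -> [652, 216]
  L3: h(652,216)=(652*31+216)%997=488 -> [488]
  root=488
After append 90 (leaves=[73, 21, 18, 77, 8, 90]):
  L0: [73, 21, 18, 77, 8, 90]
  L1: h(73,21)=(73*31+21)%997=290 h(18,77)=(18*31+77)%997=635 h(8,90)=(8*31+90)%997=338 -> [290, 635, 338]
  L2: h(290,635)=(290*31+635)%997=652 h(338,338)=(338*31+338)%997=846 -> [652, 846]
  L3: h(652,846)=(652*31+846)%997=121 -> [121]
  root=121
After append 96 (leaves=[73, 21, 18, 77, 8, 90, 96]):
  L0: [73, 21, 18, 77, 8, 90, 96]
  L1: h(73,21)=(73*31+21)%997=290 h(18,77)=(18*31+77)%997=635 h(8,90)=(8*31+90)%997=338 h(96,96)=(96*31+96)%997=81 -> [290, 635, 338, 81]
  L2: h(290,635)=(290*31+635)%997=652 h(338,81)=(338*31+81)%997=589 -> [652, 589]
  L3: h(652,589)=(652*31+589)%997=861 -> [861]
  root=861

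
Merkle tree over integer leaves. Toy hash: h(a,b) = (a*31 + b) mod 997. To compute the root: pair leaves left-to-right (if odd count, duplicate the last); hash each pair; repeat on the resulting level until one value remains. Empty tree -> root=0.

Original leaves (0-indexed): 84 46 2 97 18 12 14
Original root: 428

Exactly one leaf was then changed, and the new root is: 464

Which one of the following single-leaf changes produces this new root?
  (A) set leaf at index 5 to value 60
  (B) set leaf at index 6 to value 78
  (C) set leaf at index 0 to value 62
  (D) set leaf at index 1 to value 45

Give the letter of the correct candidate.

Original leaves: [84, 46, 2, 97, 18, 12, 14]
Target new root: 464
Try each candidate change and compute the resulting root:
Candidate A: set leaf[5] = 60 -> leaves = [84, 46, 2, 97, 18, 60, 14]
  L0: [84, 46, 2, 97, 18, 60, 14]
  L1: h(84,46)=(84*31+46)%997=656 h(2,97)=(2*31+97)%997=159 h(18,60)=(18*31+60)%997=618 h(14,14)=(14*31+14)%997=448 -> [656, 159, 618, 448]
  L2: h(656,159)=(656*31+159)%997=555 h(618,448)=(618*31+448)%997=663 -> [555, 663]
  L3: h(555,663)=(555*31+663)%997=919 -> [919]
  root = 919 != target 464
Candidate B: set leaf[6] = 78 -> leaves = [84, 46, 2, 97, 18, 12, 78]
  L0: [84, 46, 2, 97, 18, 12, 78]
  L1: h(84,46)=(84*31+46)%997=656 h(2,97)=(2*31+97)%997=159 h(18,12)=(18*31+12)%997=570 h(78,78)=(78*31+78)%997=502 -> [656, 159, 570, 502]
  L2: h(656,159)=(656*31+159)%997=555 h(570,502)=(570*31+502)%997=226 -> [555, 226]
  L3: h(555,226)=(555*31+226)%997=482 -> [482]
  root = 482 != target 464
Candidate C: set leaf[0] = 62 -> leaves = [62, 46, 2, 97, 18, 12, 14]
  L0: [62, 46, 2, 97, 18, 12, 14]
  L1: h(62,46)=(62*31+46)%997=971 h(2,97)=(2*31+97)%997=159 h(18,12)=(18*31+12)%997=570 h(14,14)=(14*31+14)%997=448 -> [971, 159, 570, 448]
  L2: h(971,159)=(971*31+159)%997=350 h(570,448)=(570*31+448)%997=172 -> [350, 172]
  L3: h(350,172)=(350*31+172)%997=55 -> [55]
  root = 55 != target 464
Candidate D: set leaf[1] = 45 -> leaves = [84, 45, 2, 97, 18, 12, 14]
  L0: [84, 45, 2, 97, 18, 12, 14]
  L1: h(84,45)=(84*31+45)%997=655 h(2,97)=(2*31+97)%997=159 h(18,12)=(18*31+12)%997=570 h(14,14)=(14*31+14)%997=448 -> [655, 159, 570, 448]
  L2: h(655,159)=(655*31+159)%997=524 h(570,448)=(570*31+448)%997=172 -> [524, 172]
  L3: h(524,172)=(524*31+172)%997=464 -> [464]
  root = 464 == target 464  ** MATCH **
Candidate D produces the target root.

Answer: D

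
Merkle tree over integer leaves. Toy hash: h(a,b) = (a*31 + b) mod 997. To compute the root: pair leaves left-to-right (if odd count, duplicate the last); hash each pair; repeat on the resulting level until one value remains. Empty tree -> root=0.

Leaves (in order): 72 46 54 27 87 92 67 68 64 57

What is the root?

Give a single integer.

Answer: 941

Derivation:
L0: [72, 46, 54, 27, 87, 92, 67, 68, 64, 57]
L1: h(72,46)=(72*31+46)%997=284 h(54,27)=(54*31+27)%997=704 h(87,92)=(87*31+92)%997=795 h(67,68)=(67*31+68)%997=151 h(64,57)=(64*31+57)%997=47 -> [284, 704, 795, 151, 47]
L2: h(284,704)=(284*31+704)%997=535 h(795,151)=(795*31+151)%997=868 h(47,47)=(47*31+47)%997=507 -> [535, 868, 507]
L3: h(535,868)=(535*31+868)%997=504 h(507,507)=(507*31+507)%997=272 -> [504, 272]
L4: h(504,272)=(504*31+272)%997=941 -> [941]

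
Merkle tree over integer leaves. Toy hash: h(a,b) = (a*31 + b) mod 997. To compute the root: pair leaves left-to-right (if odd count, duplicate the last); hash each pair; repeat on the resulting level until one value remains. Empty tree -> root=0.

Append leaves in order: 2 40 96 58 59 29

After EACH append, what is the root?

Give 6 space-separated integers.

After append 2 (leaves=[2]):
  L0: [2]
  root=2
After append 40 (leaves=[2, 40]):
  L0: [2, 40]
  L1: h(2,40)=(2*31+40)%997=102 -> [102]
  root=102
After append 96 (leaves=[2, 40, 96]):
  L0: [2, 40, 96]
  L1: h(2,40)=(2*31+40)%997=102 h(96,96)=(96*31+96)%997=81 -> [102, 81]
  L2: h(102,81)=(102*31+81)%997=252 -> [252]
  root=252
After append 58 (leaves=[2, 40, 96, 58]):
  L0: [2, 40, 96, 58]
  L1: h(2,40)=(2*31+40)%997=102 h(96,58)=(96*31+58)%997=43 -> [102, 43]
  L2: h(102,43)=(102*31+43)%997=214 -> [214]
  root=214
After append 59 (leaves=[2, 40, 96, 58, 59]):
  L0: [2, 40, 96, 58, 59]
  L1: h(2,40)=(2*31+40)%997=102 h(96,58)=(96*31+58)%997=43 h(59,59)=(59*31+59)%997=891 -> [102, 43, 891]
  L2: h(102,43)=(102*31+43)%997=214 h(891,891)=(891*31+891)%997=596 -> [214, 596]
  L3: h(214,596)=(214*31+596)%997=251 -> [251]
  root=251
After append 29 (leaves=[2, 40, 96, 58, 59, 29]):
  L0: [2, 40, 96, 58, 59, 29]
  L1: h(2,40)=(2*31+40)%997=102 h(96,58)=(96*31+58)%997=43 h(59,29)=(59*31+29)%997=861 -> [102, 43, 861]
  L2: h(102,43)=(102*31+43)%997=214 h(861,861)=(861*31+861)%997=633 -> [214, 633]
  L3: h(214,633)=(214*31+633)%997=288 -> [288]
  root=288

Answer: 2 102 252 214 251 288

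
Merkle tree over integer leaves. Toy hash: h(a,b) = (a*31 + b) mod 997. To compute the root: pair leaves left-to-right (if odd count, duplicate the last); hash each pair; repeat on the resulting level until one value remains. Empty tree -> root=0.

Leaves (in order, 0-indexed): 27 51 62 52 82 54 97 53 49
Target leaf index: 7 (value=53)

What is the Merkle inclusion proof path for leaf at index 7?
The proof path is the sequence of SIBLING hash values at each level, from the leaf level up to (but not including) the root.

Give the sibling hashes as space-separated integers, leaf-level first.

Answer: 97 602 589 462

Derivation:
L0 (leaves): [27, 51, 62, 52, 82, 54, 97, 53, 49], target index=7
L1: h(27,51)=(27*31+51)%997=888 [pair 0] h(62,52)=(62*31+52)%997=977 [pair 1] h(82,54)=(82*31+54)%997=602 [pair 2] h(97,53)=(97*31+53)%997=69 [pair 3] h(49,49)=(49*31+49)%997=571 [pair 4] -> [888, 977, 602, 69, 571]
  Sibling for proof at L0: 97
L2: h(888,977)=(888*31+977)%997=589 [pair 0] h(602,69)=(602*31+69)%997=785 [pair 1] h(571,571)=(571*31+571)%997=326 [pair 2] -> [589, 785, 326]
  Sibling for proof at L1: 602
L3: h(589,785)=(589*31+785)%997=101 [pair 0] h(326,326)=(326*31+326)%997=462 [pair 1] -> [101, 462]
  Sibling for proof at L2: 589
L4: h(101,462)=(101*31+462)%997=602 [pair 0] -> [602]
  Sibling for proof at L3: 462
Root: 602
Proof path (sibling hashes from leaf to root): [97, 602, 589, 462]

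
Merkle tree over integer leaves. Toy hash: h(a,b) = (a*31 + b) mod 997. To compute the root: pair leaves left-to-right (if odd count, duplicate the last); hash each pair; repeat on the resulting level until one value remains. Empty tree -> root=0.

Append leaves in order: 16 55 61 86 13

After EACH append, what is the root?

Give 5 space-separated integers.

Answer: 16 551 90 115 925

Derivation:
After append 16 (leaves=[16]):
  L0: [16]
  root=16
After append 55 (leaves=[16, 55]):
  L0: [16, 55]
  L1: h(16,55)=(16*31+55)%997=551 -> [551]
  root=551
After append 61 (leaves=[16, 55, 61]):
  L0: [16, 55, 61]
  L1: h(16,55)=(16*31+55)%997=551 h(61,61)=(61*31+61)%997=955 -> [551, 955]
  L2: h(551,955)=(551*31+955)%997=90 -> [90]
  root=90
After append 86 (leaves=[16, 55, 61, 86]):
  L0: [16, 55, 61, 86]
  L1: h(16,55)=(16*31+55)%997=551 h(61,86)=(61*31+86)%997=980 -> [551, 980]
  L2: h(551,980)=(551*31+980)%997=115 -> [115]
  root=115
After append 13 (leaves=[16, 55, 61, 86, 13]):
  L0: [16, 55, 61, 86, 13]
  L1: h(16,55)=(16*31+55)%997=551 h(61,86)=(61*31+86)%997=980 h(13,13)=(13*31+13)%997=416 -> [551, 980, 416]
  L2: h(551,980)=(551*31+980)%997=115 h(416,416)=(416*31+416)%997=351 -> [115, 351]
  L3: h(115,351)=(115*31+351)%997=925 -> [925]
  root=925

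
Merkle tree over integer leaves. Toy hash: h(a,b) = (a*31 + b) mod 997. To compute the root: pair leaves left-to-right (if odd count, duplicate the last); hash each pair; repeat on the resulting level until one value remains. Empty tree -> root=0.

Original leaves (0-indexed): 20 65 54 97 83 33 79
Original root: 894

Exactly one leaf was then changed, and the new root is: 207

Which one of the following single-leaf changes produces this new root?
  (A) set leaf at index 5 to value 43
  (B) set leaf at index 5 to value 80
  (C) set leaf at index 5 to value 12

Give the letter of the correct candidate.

Original leaves: [20, 65, 54, 97, 83, 33, 79]
Target new root: 207
Try each candidate change and compute the resulting root:
Candidate A: set leaf[5] = 43 -> leaves = [20, 65, 54, 97, 83, 43, 79]
  L0: [20, 65, 54, 97, 83, 43, 79]
  L1: h(20,65)=(20*31+65)%997=685 h(54,97)=(54*31+97)%997=774 h(83,43)=(83*31+43)%997=622 h(79,79)=(79*31+79)%997=534 -> [685, 774, 622, 534]
  L2: h(685,774)=(685*31+774)%997=75 h(622,534)=(622*31+534)%997=873 -> [75, 873]
  L3: h(75,873)=(75*31+873)%997=207 -> [207]
  root = 207 == target 207  ** MATCH **
Candidate B: set leaf[5] = 80 -> leaves = [20, 65, 54, 97, 83, 80, 79]
  L0: [20, 65, 54, 97, 83, 80, 79]
  L1: h(20,65)=(20*31+65)%997=685 h(54,97)=(54*31+97)%997=774 h(83,80)=(83*31+80)%997=659 h(79,79)=(79*31+79)%997=534 -> [685, 774, 659, 534]
  L2: h(685,774)=(685*31+774)%997=75 h(659,534)=(659*31+534)%997=26 -> [75, 26]
  L3: h(75,26)=(75*31+26)%997=357 -> [357]
  root = 357 != target 207
Candidate C: set leaf[5] = 12 -> leaves = [20, 65, 54, 97, 83, 12, 79]
  L0: [20, 65, 54, 97, 83, 12, 79]
  L1: h(20,65)=(20*31+65)%997=685 h(54,97)=(54*31+97)%997=774 h(83,12)=(83*31+12)%997=591 h(79,79)=(79*31+79)%997=534 -> [685, 774, 591, 534]
  L2: h(685,774)=(685*31+774)%997=75 h(591,534)=(591*31+534)%997=909 -> [75, 909]
  L3: h(75,909)=(75*31+909)%997=243 -> [243]
  root = 243 != target 207
Candidate A produces the target root.

Answer: A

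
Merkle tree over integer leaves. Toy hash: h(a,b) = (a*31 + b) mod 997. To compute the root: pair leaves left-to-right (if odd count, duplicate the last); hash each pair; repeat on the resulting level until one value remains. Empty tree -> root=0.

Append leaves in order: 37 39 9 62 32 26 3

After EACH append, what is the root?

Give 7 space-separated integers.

After append 37 (leaves=[37]):
  L0: [37]
  root=37
After append 39 (leaves=[37, 39]):
  L0: [37, 39]
  L1: h(37,39)=(37*31+39)%997=189 -> [189]
  root=189
After append 9 (leaves=[37, 39, 9]):
  L0: [37, 39, 9]
  L1: h(37,39)=(37*31+39)%997=189 h(9,9)=(9*31+9)%997=288 -> [189, 288]
  L2: h(189,288)=(189*31+288)%997=165 -> [165]
  root=165
After append 62 (leaves=[37, 39, 9, 62]):
  L0: [37, 39, 9, 62]
  L1: h(37,39)=(37*31+39)%997=189 h(9,62)=(9*31+62)%997=341 -> [189, 341]
  L2: h(189,341)=(189*31+341)%997=218 -> [218]
  root=218
After append 32 (leaves=[37, 39, 9, 62, 32]):
  L0: [37, 39, 9, 62, 32]
  L1: h(37,39)=(37*31+39)%997=189 h(9,62)=(9*31+62)%997=341 h(32,32)=(32*31+32)%997=27 -> [189, 341, 27]
  L2: h(189,341)=(189*31+341)%997=218 h(27,27)=(27*31+27)%997=864 -> [218, 864]
  L3: h(218,864)=(218*31+864)%997=643 -> [643]
  root=643
After append 26 (leaves=[37, 39, 9, 62, 32, 26]):
  L0: [37, 39, 9, 62, 32, 26]
  L1: h(37,39)=(37*31+39)%997=189 h(9,62)=(9*31+62)%997=341 h(32,26)=(32*31+26)%997=21 -> [189, 341, 21]
  L2: h(189,341)=(189*31+341)%997=218 h(21,21)=(21*31+21)%997=672 -> [218, 672]
  L3: h(218,672)=(218*31+672)%997=451 -> [451]
  root=451
After append 3 (leaves=[37, 39, 9, 62, 32, 26, 3]):
  L0: [37, 39, 9, 62, 32, 26, 3]
  L1: h(37,39)=(37*31+39)%997=189 h(9,62)=(9*31+62)%997=341 h(32,26)=(32*31+26)%997=21 h(3,3)=(3*31+3)%997=96 -> [189, 341, 21, 96]
  L2: h(189,341)=(189*31+341)%997=218 h(21,96)=(21*31+96)%997=747 -> [218, 747]
  L3: h(218,747)=(218*31+747)%997=526 -> [526]
  root=526

Answer: 37 189 165 218 643 451 526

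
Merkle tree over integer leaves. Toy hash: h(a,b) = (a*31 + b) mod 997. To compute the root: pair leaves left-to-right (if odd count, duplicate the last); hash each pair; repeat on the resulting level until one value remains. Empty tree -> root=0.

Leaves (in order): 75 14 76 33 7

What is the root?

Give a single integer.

L0: [75, 14, 76, 33, 7]
L1: h(75,14)=(75*31+14)%997=345 h(76,33)=(76*31+33)%997=395 h(7,7)=(7*31+7)%997=224 -> [345, 395, 224]
L2: h(345,395)=(345*31+395)%997=123 h(224,224)=(224*31+224)%997=189 -> [123, 189]
L3: h(123,189)=(123*31+189)%997=14 -> [14]

Answer: 14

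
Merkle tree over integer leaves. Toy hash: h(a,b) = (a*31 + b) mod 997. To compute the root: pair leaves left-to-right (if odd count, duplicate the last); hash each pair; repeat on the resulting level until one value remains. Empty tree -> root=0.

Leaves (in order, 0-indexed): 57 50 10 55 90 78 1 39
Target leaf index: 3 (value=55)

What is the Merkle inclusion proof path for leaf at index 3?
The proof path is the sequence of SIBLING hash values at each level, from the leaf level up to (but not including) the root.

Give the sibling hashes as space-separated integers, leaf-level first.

L0 (leaves): [57, 50, 10, 55, 90, 78, 1, 39], target index=3
L1: h(57,50)=(57*31+50)%997=820 [pair 0] h(10,55)=(10*31+55)%997=365 [pair 1] h(90,78)=(90*31+78)%997=874 [pair 2] h(1,39)=(1*31+39)%997=70 [pair 3] -> [820, 365, 874, 70]
  Sibling for proof at L0: 10
L2: h(820,365)=(820*31+365)%997=860 [pair 0] h(874,70)=(874*31+70)%997=245 [pair 1] -> [860, 245]
  Sibling for proof at L1: 820
L3: h(860,245)=(860*31+245)%997=983 [pair 0] -> [983]
  Sibling for proof at L2: 245
Root: 983
Proof path (sibling hashes from leaf to root): [10, 820, 245]

Answer: 10 820 245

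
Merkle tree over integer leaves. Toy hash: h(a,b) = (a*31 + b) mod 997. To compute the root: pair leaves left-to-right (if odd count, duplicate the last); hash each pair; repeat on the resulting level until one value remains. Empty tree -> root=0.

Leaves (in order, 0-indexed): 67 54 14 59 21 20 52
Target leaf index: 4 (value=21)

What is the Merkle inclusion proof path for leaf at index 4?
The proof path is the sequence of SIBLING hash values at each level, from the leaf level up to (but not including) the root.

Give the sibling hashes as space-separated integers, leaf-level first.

L0 (leaves): [67, 54, 14, 59, 21, 20, 52], target index=4
L1: h(67,54)=(67*31+54)%997=137 [pair 0] h(14,59)=(14*31+59)%997=493 [pair 1] h(21,20)=(21*31+20)%997=671 [pair 2] h(52,52)=(52*31+52)%997=667 [pair 3] -> [137, 493, 671, 667]
  Sibling for proof at L0: 20
L2: h(137,493)=(137*31+493)%997=752 [pair 0] h(671,667)=(671*31+667)%997=531 [pair 1] -> [752, 531]
  Sibling for proof at L1: 667
L3: h(752,531)=(752*31+531)%997=912 [pair 0] -> [912]
  Sibling for proof at L2: 752
Root: 912
Proof path (sibling hashes from leaf to root): [20, 667, 752]

Answer: 20 667 752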